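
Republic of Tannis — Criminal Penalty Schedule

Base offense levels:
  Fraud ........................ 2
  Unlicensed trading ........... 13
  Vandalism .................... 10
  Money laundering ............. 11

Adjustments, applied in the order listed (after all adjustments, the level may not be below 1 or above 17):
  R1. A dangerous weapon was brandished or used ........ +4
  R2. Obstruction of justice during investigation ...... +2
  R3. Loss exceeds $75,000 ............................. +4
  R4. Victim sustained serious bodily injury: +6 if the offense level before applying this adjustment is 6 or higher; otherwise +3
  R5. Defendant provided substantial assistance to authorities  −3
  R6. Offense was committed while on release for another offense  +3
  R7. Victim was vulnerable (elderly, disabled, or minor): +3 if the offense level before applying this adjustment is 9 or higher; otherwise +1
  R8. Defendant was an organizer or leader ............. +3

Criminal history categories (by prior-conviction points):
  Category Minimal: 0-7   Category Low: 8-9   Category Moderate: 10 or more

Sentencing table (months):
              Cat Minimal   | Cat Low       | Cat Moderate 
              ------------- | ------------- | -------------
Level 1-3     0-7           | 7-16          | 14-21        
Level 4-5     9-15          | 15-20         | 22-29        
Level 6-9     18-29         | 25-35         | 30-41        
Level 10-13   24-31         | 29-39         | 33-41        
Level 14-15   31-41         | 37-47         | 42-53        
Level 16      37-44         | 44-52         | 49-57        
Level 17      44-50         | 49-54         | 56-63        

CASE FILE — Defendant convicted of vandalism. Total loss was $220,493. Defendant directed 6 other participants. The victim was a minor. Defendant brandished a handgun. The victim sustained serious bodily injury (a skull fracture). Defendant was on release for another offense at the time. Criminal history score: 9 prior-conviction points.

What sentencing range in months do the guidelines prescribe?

49-54 months

Base offense level for vandalism: 10.
R1 applies: 10 + 4 = 14.
R2 does not apply.
R3 applies: 14 + 4 = 18.
R4 applies (level before this adjustment is 18 ≥ 6, so +6): 18 + 6 = 24.
R6 applies: 24 + 3 = 27.
R7 applies (level before this adjustment is 27 ≥ 9, so +3): 27 + 3 = 30.
R8 applies: 30 + 3 = 33.
Level 33 exceeds the maximum of 17; capped at 17.
Final offense level: 17.
Criminal history: 9 prior points → Category Low (8-9).
Level 17 falls in the 17 band.
Grid: Level 17 × Category Low = 49-54 months.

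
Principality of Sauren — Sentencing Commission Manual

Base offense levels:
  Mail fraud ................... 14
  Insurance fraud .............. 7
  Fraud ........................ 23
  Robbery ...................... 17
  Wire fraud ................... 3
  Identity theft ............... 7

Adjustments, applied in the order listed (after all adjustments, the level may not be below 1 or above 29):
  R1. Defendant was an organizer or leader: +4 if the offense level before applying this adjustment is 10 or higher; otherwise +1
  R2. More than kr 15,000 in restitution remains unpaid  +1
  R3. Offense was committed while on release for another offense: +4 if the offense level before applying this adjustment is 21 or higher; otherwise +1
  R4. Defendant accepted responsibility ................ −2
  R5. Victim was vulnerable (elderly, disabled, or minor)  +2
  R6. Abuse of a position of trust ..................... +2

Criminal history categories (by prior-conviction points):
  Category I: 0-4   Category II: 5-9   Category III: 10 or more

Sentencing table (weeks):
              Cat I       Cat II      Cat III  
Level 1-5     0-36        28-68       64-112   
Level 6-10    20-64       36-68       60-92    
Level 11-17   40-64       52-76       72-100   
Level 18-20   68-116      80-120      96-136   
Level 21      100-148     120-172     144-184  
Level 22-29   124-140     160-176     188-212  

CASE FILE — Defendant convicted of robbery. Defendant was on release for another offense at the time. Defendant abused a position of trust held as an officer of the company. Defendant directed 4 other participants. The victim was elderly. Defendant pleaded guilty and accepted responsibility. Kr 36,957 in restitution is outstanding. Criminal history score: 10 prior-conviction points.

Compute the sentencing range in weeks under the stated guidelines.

188-212 weeks

Base offense level for robbery: 17.
R1 applies (level before this adjustment is 17 ≥ 10, so +4): 17 + 4 = 21.
R2 applies: 21 + 1 = 22.
R3 applies (level before this adjustment is 22 ≥ 21, so +4): 22 + 4 = 26.
R4 applies: 26 − 2 = 24.
R5 applies: 24 + 2 = 26.
R6 applies: 26 + 2 = 28.
Final offense level: 28.
Criminal history: 10 prior points → Category III (10+).
Level 28 falls in the 22-29 band.
Grid: Level 22-29 × Category III = 188-212 weeks.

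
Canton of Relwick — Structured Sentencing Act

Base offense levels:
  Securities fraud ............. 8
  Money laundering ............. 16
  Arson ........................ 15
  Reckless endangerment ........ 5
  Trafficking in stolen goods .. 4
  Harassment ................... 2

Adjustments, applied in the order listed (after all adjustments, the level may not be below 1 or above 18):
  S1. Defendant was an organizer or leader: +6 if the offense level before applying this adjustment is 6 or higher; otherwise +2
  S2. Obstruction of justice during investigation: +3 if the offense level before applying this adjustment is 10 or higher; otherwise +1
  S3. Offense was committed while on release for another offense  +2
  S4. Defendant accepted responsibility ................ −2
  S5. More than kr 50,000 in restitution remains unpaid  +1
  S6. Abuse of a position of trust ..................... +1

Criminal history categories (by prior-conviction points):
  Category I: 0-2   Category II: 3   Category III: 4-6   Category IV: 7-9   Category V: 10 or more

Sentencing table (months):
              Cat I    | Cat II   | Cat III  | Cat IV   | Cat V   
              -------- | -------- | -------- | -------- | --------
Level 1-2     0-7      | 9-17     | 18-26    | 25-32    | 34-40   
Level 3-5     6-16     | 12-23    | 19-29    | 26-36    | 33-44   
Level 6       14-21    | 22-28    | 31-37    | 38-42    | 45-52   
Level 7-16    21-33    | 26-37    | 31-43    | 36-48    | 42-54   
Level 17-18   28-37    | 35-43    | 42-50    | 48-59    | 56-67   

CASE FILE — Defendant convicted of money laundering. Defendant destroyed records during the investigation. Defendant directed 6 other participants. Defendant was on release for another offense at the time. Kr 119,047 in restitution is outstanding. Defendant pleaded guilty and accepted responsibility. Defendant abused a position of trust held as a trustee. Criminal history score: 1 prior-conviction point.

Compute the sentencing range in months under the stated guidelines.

Base offense level for money laundering: 16.
S1 applies (level before this adjustment is 16 ≥ 6, so +6): 16 + 6 = 22.
S2 applies (level before this adjustment is 22 ≥ 10, so +3): 22 + 3 = 25.
S3 applies: 25 + 2 = 27.
S4 applies: 27 − 2 = 25.
S5 applies: 25 + 1 = 26.
S6 applies: 26 + 1 = 27.
Level 27 exceeds the maximum of 18; capped at 18.
Final offense level: 18.
Criminal history: 1 prior point → Category I (0-2).
Level 18 falls in the 17-18 band.
Grid: Level 17-18 × Category I = 28-37 months.

28-37 months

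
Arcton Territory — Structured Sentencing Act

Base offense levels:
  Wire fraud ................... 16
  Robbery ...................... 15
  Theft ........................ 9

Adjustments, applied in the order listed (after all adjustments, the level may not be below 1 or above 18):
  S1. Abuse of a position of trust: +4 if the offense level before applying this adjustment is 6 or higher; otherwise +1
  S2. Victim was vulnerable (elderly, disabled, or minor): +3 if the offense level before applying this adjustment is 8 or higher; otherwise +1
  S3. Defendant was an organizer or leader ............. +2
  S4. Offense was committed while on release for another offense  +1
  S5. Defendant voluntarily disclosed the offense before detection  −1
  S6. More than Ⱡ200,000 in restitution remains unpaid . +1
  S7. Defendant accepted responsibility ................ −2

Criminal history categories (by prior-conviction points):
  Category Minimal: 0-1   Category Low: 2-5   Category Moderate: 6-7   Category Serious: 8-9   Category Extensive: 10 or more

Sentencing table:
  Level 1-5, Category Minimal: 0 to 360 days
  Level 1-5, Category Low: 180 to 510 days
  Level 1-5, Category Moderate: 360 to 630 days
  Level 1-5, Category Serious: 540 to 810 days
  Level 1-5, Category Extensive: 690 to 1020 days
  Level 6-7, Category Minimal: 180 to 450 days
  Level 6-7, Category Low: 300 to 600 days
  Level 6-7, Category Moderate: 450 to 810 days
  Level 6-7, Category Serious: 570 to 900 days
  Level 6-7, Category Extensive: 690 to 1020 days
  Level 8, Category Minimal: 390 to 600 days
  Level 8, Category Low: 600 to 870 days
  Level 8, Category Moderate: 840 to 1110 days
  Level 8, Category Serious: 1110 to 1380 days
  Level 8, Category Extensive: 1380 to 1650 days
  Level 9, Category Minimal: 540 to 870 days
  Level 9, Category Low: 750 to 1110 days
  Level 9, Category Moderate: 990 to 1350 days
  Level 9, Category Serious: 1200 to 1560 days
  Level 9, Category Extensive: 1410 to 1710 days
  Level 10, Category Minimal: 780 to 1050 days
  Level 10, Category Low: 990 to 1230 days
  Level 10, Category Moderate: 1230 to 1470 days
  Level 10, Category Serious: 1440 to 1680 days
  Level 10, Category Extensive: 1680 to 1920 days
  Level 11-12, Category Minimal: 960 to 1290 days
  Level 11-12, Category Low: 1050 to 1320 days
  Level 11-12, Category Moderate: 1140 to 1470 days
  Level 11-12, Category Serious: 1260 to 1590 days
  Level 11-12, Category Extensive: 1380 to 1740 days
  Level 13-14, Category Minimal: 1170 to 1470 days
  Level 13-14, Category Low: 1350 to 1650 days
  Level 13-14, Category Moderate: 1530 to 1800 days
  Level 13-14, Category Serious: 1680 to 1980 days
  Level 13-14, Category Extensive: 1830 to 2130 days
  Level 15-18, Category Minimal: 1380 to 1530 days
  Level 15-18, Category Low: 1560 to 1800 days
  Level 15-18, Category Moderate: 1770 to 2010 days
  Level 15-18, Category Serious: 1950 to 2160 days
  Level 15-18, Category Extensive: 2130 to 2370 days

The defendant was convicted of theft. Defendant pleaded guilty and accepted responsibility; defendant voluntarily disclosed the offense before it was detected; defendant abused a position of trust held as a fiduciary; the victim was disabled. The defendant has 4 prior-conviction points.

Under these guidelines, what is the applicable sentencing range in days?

Base offense level for theft: 9.
S1 applies (level before this adjustment is 9 ≥ 6, so +4): 9 + 4 = 13.
S2 applies (level before this adjustment is 13 ≥ 8, so +3): 13 + 3 = 16.
S3 does not apply.
S4 does not apply.
S5 applies: 16 − 1 = 15.
S6 does not apply.
S7 applies: 15 − 2 = 13.
Final offense level: 13.
Criminal history: 4 prior points → Category Low (2-5).
Level 13 falls in the 13-14 band.
Grid: Level 13-14 × Category Low = 1350-1650 days.

1350-1650 days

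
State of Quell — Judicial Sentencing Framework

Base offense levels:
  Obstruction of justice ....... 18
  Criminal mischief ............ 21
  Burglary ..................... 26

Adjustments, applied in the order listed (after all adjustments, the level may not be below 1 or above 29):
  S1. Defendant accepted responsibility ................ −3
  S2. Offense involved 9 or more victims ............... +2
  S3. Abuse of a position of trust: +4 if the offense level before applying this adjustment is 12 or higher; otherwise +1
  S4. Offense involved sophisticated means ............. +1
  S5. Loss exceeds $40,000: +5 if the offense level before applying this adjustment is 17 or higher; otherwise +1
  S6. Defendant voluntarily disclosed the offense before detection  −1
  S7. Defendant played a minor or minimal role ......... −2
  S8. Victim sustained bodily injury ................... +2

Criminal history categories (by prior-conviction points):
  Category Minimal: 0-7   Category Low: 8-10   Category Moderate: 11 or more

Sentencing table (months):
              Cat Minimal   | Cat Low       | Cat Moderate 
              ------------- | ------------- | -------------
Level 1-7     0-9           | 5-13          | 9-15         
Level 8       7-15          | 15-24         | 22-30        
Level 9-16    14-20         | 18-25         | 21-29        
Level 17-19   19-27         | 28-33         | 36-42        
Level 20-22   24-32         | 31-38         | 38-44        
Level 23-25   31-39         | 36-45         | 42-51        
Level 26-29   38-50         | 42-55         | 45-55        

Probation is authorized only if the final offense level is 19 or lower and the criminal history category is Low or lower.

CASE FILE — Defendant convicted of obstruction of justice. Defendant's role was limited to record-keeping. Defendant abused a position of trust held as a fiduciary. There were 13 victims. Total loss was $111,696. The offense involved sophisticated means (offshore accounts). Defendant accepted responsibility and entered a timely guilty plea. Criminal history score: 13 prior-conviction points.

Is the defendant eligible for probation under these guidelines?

Base offense level for obstruction of justice: 18.
S1 applies: 18 − 3 = 15.
S2 applies: 15 + 2 = 17.
S3 applies (level before this adjustment is 17 ≥ 12, so +4): 17 + 4 = 21.
S4 applies: 21 + 1 = 22.
S5 applies (level before this adjustment is 22 ≥ 17, so +5): 22 + 5 = 27.
S6 does not apply.
S7 applies: 27 − 2 = 25.
Final offense level: 25.
Criminal history: 13 prior points → Category Moderate (11+).
Level 25 falls in the 23-25 band.
Grid: Level 23-25 × Category Moderate = 42-51 months.
Probation check: level 25 > 19 and category Moderate > Low → not eligible.

No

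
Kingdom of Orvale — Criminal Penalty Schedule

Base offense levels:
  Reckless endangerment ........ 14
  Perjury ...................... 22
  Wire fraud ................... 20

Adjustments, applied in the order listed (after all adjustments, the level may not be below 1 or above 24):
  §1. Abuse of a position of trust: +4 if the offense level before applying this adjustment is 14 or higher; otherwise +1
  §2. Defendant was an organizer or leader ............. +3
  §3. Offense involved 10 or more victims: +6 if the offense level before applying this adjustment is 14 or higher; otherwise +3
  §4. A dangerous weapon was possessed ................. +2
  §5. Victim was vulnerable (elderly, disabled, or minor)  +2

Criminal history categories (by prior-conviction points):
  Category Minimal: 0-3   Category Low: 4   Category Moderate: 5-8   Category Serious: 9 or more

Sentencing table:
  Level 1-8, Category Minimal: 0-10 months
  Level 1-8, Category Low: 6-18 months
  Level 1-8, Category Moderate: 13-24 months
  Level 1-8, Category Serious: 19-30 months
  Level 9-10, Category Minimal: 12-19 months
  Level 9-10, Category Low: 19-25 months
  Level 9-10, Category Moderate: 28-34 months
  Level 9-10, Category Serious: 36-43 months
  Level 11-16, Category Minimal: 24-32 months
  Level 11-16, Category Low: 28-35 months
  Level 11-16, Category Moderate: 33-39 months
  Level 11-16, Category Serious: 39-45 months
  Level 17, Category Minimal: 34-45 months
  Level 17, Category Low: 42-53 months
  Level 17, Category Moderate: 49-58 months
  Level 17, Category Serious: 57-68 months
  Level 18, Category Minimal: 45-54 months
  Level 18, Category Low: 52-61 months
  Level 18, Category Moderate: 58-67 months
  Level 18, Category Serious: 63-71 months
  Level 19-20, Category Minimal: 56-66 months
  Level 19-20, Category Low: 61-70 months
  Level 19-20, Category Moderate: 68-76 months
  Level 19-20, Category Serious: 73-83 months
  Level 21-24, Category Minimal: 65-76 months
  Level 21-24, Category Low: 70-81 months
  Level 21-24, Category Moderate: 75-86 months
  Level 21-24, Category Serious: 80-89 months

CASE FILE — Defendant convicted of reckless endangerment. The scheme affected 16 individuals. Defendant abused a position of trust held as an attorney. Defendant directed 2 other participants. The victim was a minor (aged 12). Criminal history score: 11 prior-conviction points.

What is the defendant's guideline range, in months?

80-89 months

Base offense level for reckless endangerment: 14.
§1 applies (level before this adjustment is 14 ≥ 14, so +4): 14 + 4 = 18.
§2 applies: 18 + 3 = 21.
§3 applies (level before this adjustment is 21 ≥ 14, so +6): 21 + 6 = 27.
§5 applies: 27 + 2 = 29.
Level 29 exceeds the maximum of 24; capped at 24.
Final offense level: 24.
Criminal history: 11 prior points → Category Serious (9+).
Level 24 falls in the 21-24 band.
Grid: Level 21-24 × Category Serious = 80-89 months.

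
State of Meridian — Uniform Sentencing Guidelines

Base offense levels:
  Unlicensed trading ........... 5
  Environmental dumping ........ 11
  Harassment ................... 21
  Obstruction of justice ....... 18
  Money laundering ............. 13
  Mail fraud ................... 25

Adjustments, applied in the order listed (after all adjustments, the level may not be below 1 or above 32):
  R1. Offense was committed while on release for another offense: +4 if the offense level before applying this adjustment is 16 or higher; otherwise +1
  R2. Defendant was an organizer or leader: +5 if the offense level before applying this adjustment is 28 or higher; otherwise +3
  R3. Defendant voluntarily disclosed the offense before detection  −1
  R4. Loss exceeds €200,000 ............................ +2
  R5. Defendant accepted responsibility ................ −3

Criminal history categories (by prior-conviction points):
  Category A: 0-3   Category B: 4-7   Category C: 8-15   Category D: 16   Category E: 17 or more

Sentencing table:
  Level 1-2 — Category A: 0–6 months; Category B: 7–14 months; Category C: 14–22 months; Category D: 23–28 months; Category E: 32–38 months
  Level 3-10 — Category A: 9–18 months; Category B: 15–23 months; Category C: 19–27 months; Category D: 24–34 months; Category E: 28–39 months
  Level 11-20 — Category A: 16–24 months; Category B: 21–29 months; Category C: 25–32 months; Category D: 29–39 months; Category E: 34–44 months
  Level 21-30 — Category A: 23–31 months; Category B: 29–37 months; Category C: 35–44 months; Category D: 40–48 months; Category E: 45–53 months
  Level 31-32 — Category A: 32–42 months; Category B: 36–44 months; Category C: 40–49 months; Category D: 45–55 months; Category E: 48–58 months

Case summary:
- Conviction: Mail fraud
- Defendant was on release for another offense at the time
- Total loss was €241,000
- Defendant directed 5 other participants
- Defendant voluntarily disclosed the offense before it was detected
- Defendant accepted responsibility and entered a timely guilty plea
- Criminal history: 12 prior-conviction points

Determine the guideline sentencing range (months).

Base offense level for mail fraud: 25.
R1 applies (level before this adjustment is 25 ≥ 16, so +4): 25 + 4 = 29.
R2 applies (level before this adjustment is 29 ≥ 28, so +5): 29 + 5 = 34.
R3 applies: 34 − 1 = 33.
R4 applies: 33 + 2 = 35.
R5 applies: 35 − 3 = 32.
Final offense level: 32.
Criminal history: 12 prior points → Category C (8-15).
Level 32 falls in the 31-32 band.
Grid: Level 31-32 × Category C = 40-49 months.

40-49 months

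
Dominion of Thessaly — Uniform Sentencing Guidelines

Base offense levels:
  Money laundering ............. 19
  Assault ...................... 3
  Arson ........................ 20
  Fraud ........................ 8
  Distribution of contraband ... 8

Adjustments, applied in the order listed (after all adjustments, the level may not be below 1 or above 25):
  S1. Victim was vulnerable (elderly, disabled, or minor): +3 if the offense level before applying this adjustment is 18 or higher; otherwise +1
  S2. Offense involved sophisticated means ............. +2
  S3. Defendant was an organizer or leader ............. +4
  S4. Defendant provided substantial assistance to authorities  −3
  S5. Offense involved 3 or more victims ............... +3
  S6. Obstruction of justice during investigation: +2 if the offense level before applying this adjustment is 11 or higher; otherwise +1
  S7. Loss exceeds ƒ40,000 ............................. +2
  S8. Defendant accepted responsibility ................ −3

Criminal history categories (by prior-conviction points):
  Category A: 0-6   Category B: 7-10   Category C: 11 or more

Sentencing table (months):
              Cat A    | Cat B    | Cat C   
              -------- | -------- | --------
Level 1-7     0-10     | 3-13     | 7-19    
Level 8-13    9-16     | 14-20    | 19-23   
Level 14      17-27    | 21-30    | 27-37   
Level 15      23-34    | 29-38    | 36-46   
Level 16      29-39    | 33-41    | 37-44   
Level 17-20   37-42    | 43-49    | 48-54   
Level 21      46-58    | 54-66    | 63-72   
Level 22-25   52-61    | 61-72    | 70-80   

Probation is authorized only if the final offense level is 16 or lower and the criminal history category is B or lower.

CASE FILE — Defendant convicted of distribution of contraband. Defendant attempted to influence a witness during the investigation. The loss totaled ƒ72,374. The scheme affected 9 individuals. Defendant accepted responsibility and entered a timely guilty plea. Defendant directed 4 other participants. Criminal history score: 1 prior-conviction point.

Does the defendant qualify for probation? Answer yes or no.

Yes

Base offense level for distribution of contraband: 8.
S3 applies: 8 + 4 = 12.
S5 applies: 12 + 3 = 15.
S6 applies (level before this adjustment is 15 ≥ 11, so +2): 15 + 2 = 17.
S7 applies: 17 + 2 = 19.
S8 applies: 19 − 3 = 16.
Final offense level: 16.
Criminal history: 1 prior point → Category A (0-6).
Level 16 falls in the 16 band.
Grid: Level 16 × Category A = 29-39 months.
Probation check: level 16 ≤ 16 and category A ≤ B → eligible.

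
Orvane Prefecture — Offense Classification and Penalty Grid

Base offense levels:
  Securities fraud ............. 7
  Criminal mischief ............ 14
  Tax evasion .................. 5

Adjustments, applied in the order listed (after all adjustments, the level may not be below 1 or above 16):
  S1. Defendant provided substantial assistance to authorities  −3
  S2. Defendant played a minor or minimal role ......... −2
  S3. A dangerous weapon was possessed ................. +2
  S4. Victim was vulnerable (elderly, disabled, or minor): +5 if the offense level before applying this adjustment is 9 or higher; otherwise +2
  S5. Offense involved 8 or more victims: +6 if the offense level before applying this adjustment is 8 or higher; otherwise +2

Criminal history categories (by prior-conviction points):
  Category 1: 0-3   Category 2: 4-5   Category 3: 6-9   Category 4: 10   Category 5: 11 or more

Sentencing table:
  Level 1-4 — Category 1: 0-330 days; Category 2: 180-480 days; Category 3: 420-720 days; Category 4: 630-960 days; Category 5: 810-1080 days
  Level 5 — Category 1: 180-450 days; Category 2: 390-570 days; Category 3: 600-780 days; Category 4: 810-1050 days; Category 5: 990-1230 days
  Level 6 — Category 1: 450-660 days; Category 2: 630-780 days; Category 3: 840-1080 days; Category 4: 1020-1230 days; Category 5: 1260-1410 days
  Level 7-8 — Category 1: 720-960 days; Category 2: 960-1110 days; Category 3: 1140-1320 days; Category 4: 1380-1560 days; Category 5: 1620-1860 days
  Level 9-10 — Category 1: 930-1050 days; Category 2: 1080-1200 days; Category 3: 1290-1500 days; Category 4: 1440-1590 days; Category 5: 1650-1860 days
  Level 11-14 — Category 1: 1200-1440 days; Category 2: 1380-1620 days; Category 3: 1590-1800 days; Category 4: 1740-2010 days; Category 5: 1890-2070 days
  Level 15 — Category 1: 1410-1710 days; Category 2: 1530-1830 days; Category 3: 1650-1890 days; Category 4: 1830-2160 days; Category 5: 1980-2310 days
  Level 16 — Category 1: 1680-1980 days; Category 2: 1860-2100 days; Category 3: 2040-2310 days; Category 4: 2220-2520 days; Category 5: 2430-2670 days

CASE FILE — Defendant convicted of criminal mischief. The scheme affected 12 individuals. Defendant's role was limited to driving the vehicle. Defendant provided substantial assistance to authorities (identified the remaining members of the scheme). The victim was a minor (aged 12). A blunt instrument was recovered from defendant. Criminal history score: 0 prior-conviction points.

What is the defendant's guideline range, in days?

1680-1980 days

Base offense level for criminal mischief: 14.
S1 applies: 14 − 3 = 11.
S2 applies: 11 − 2 = 9.
S3 applies: 9 + 2 = 11.
S4 applies (level before this adjustment is 11 ≥ 9, so +5): 11 + 5 = 16.
S5 applies (level before this adjustment is 16 ≥ 8, so +6): 16 + 6 = 22.
Level 22 exceeds the maximum of 16; capped at 16.
Final offense level: 16.
Criminal history: 0 prior points → Category 1 (0-3).
Level 16 falls in the 16 band.
Grid: Level 16 × Category 1 = 1680-1980 days.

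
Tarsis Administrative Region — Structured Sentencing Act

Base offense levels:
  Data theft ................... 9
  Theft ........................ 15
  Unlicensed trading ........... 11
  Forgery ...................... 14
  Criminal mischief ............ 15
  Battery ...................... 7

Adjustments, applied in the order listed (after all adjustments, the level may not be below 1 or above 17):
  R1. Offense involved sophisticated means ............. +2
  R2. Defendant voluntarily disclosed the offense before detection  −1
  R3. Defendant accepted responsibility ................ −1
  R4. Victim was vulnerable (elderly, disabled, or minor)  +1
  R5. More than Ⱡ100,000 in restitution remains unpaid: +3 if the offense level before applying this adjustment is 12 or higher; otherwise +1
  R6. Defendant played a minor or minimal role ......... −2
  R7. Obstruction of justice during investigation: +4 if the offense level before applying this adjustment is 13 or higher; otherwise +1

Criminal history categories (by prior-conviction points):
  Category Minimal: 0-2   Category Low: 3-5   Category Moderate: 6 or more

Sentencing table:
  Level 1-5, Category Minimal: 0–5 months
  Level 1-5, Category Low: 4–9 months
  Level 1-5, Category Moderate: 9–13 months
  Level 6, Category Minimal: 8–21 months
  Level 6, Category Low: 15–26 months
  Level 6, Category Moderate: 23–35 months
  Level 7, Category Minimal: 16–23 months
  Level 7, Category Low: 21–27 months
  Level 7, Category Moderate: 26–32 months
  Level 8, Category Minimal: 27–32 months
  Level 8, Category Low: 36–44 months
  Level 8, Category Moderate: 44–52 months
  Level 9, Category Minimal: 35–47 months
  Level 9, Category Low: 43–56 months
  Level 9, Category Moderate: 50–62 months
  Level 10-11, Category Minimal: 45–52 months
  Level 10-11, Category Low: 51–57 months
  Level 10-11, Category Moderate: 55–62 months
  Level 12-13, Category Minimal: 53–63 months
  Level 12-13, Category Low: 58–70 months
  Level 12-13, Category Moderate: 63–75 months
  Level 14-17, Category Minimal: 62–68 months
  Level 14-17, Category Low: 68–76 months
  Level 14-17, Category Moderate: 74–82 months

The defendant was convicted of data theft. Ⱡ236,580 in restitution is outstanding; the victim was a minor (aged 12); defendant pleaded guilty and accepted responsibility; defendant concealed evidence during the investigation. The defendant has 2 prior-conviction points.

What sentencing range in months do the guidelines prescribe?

45-52 months

Base offense level for data theft: 9.
R2 does not apply.
R3 applies: 9 − 1 = 8.
R4 applies: 8 + 1 = 9.
R5 applies (level before this adjustment is 9 < 12, so +1): 9 + 1 = 10.
R6 does not apply.
R7 applies (level before this adjustment is 10 < 13, so +1): 10 + 1 = 11.
Final offense level: 11.
Criminal history: 2 prior points → Category Minimal (0-2).
Level 11 falls in the 10-11 band.
Grid: Level 10-11 × Category Minimal = 45-52 months.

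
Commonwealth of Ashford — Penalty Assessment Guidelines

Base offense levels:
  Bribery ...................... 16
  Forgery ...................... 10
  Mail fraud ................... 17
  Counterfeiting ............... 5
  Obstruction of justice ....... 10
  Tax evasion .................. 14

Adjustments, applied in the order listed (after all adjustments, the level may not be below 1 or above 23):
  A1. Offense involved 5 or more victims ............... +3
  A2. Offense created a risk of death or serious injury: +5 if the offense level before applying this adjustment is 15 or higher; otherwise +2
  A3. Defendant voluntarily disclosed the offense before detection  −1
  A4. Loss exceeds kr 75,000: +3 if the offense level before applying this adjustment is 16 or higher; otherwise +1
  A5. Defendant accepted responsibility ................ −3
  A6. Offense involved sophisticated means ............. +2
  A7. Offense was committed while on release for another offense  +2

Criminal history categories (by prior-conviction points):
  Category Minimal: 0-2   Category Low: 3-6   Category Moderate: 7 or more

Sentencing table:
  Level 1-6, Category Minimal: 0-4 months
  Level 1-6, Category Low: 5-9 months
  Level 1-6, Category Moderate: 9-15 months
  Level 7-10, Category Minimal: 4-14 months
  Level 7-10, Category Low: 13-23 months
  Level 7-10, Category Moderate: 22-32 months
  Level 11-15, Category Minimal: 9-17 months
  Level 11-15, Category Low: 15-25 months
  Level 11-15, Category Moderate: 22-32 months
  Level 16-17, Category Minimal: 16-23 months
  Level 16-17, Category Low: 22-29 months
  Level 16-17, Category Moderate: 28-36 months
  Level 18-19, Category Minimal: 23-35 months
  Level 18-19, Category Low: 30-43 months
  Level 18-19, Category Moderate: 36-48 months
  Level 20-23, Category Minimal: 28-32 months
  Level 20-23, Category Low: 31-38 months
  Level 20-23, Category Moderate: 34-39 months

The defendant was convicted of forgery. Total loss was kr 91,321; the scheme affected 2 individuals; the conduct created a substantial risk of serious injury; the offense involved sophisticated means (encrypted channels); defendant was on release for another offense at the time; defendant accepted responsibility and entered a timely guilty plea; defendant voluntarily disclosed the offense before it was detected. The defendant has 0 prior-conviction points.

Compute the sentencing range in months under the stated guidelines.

9-17 months

Base offense level for forgery: 10.
A2 applies (level before this adjustment is 10 < 15, so +2): 10 + 2 = 12.
A3 applies: 12 − 1 = 11.
A4 applies (level before this adjustment is 11 < 16, so +1): 11 + 1 = 12.
A5 applies: 12 − 3 = 9.
A6 applies: 9 + 2 = 11.
A7 applies: 11 + 2 = 13.
Final offense level: 13.
Criminal history: 0 prior points → Category Minimal (0-2).
Level 13 falls in the 11-15 band.
Grid: Level 11-15 × Category Minimal = 9-17 months.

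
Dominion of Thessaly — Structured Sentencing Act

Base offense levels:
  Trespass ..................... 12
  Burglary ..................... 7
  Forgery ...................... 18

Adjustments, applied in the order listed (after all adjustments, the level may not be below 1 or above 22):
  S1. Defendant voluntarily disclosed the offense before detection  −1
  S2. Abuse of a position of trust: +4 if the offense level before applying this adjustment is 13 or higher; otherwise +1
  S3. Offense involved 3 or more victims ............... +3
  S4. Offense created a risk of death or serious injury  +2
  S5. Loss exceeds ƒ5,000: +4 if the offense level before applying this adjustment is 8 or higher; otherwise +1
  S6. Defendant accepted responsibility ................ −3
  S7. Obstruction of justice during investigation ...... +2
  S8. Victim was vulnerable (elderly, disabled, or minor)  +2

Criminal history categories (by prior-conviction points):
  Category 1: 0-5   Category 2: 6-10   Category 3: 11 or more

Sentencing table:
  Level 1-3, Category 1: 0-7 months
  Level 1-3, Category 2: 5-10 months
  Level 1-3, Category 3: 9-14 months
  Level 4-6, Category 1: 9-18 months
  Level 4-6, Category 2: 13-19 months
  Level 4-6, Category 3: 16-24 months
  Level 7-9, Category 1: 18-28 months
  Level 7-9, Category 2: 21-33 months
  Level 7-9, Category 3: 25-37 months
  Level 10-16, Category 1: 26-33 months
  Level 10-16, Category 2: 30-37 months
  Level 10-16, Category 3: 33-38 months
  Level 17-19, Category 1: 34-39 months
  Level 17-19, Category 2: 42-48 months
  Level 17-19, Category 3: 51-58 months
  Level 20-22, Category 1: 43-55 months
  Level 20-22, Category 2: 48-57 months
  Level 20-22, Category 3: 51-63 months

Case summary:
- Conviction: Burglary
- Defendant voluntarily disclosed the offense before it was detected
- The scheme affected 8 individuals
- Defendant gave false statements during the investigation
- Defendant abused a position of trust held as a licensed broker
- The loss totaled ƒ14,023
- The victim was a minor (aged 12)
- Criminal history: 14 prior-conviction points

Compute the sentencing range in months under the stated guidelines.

51-58 months

Base offense level for burglary: 7.
S1 applies: 7 − 1 = 6.
S2 applies (level before this adjustment is 6 < 13, so +1): 6 + 1 = 7.
S3 applies: 7 + 3 = 10.
S5 applies (level before this adjustment is 10 ≥ 8, so +4): 10 + 4 = 14.
S7 applies: 14 + 2 = 16.
S8 applies: 16 + 2 = 18.
Final offense level: 18.
Criminal history: 14 prior points → Category 3 (11+).
Level 18 falls in the 17-19 band.
Grid: Level 17-19 × Category 3 = 51-58 months.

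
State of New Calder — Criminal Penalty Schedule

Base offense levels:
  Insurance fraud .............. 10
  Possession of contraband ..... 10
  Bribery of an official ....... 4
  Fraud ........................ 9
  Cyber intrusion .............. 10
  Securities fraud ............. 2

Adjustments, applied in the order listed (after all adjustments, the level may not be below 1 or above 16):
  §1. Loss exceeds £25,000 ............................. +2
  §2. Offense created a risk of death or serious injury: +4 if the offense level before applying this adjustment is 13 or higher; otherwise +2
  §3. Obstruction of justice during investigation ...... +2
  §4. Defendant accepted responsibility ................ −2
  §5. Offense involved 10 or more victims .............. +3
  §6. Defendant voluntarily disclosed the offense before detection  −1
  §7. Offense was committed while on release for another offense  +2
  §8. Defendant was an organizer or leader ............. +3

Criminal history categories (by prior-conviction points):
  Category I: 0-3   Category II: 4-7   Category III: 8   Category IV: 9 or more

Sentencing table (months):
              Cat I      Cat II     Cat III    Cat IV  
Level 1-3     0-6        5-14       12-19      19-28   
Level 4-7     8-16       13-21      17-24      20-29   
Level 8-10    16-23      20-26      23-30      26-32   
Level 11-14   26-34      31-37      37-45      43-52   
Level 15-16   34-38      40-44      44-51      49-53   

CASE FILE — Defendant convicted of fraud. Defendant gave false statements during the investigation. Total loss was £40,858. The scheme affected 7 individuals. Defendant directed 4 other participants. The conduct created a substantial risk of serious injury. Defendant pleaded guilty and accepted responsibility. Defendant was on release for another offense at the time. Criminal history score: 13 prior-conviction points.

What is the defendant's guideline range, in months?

49-53 months

Base offense level for fraud: 9.
§1 applies: 9 + 2 = 11.
§2 applies (level before this adjustment is 11 < 13, so +2): 11 + 2 = 13.
§3 applies: 13 + 2 = 15.
§4 applies: 15 − 2 = 13.
§7 applies: 13 + 2 = 15.
§8 applies: 15 + 3 = 18.
Level 18 exceeds the maximum of 16; capped at 16.
Final offense level: 16.
Criminal history: 13 prior points → Category IV (9+).
Level 16 falls in the 15-16 band.
Grid: Level 15-16 × Category IV = 49-53 months.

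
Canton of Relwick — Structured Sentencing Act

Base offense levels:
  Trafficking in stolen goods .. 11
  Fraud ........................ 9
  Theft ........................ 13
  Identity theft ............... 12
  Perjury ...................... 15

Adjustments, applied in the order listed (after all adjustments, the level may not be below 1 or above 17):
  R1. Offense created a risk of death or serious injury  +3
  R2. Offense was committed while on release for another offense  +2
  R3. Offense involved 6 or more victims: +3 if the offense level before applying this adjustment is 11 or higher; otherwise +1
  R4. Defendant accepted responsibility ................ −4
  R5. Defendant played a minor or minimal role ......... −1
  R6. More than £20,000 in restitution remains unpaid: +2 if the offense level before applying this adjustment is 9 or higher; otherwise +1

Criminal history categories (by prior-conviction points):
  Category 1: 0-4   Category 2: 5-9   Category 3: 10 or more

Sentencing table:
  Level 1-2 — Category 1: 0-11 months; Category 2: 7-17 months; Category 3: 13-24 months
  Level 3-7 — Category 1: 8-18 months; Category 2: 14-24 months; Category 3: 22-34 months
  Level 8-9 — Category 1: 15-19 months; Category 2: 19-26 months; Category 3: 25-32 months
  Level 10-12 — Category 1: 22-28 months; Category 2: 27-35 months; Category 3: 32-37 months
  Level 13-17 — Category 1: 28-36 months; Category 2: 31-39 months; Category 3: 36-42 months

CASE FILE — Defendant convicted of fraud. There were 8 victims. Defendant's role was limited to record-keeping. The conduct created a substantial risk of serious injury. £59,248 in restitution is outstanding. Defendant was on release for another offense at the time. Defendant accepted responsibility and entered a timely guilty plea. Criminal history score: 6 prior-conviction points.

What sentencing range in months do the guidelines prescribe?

Base offense level for fraud: 9.
R1 applies: 9 + 3 = 12.
R2 applies: 12 + 2 = 14.
R3 applies (level before this adjustment is 14 ≥ 11, so +3): 14 + 3 = 17.
R4 applies: 17 − 4 = 13.
R5 applies: 13 − 1 = 12.
R6 applies (level before this adjustment is 12 ≥ 9, so +2): 12 + 2 = 14.
Final offense level: 14.
Criminal history: 6 prior points → Category 2 (5-9).
Level 14 falls in the 13-17 band.
Grid: Level 13-17 × Category 2 = 31-39 months.

31-39 months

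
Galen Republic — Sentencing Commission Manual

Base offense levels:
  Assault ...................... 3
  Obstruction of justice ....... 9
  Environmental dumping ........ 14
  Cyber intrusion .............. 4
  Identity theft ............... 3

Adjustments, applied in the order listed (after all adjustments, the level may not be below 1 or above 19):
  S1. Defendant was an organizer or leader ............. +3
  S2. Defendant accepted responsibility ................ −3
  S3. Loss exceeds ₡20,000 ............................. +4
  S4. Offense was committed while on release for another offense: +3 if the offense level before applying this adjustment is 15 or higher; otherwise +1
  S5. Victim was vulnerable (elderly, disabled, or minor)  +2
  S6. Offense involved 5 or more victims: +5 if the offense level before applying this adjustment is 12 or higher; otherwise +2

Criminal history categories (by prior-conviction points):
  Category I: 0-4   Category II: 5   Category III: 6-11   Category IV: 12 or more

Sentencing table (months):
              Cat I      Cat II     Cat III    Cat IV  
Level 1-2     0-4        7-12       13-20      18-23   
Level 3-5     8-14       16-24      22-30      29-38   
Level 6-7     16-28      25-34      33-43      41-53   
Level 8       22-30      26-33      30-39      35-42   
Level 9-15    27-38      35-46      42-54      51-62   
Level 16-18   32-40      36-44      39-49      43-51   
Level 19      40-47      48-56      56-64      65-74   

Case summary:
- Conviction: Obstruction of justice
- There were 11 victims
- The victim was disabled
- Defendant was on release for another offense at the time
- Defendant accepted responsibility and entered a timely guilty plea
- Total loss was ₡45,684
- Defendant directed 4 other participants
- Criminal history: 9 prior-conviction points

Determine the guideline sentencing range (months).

Base offense level for obstruction of justice: 9.
S1 applies: 9 + 3 = 12.
S2 applies: 12 − 3 = 9.
S3 applies: 9 + 4 = 13.
S4 applies (level before this adjustment is 13 < 15, so +1): 13 + 1 = 14.
S5 applies: 14 + 2 = 16.
S6 applies (level before this adjustment is 16 ≥ 12, so +5): 16 + 5 = 21.
Level 21 exceeds the maximum of 19; capped at 19.
Final offense level: 19.
Criminal history: 9 prior points → Category III (6-11).
Level 19 falls in the 19 band.
Grid: Level 19 × Category III = 56-64 months.

56-64 months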